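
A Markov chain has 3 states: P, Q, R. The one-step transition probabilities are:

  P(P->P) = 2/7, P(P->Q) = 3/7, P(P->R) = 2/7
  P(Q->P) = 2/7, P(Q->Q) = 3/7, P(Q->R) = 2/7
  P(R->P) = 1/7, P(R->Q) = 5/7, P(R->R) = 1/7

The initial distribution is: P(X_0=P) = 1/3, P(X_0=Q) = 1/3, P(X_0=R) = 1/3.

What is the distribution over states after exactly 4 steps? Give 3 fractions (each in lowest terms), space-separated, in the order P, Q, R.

Answer: 1801/7203 3601/7203 1801/7203

Derivation:
Propagating the distribution step by step (d_{t+1} = d_t * P):
d_0 = (P=1/3, Q=1/3, R=1/3)
  d_1[P] = 1/3*2/7 + 1/3*2/7 + 1/3*1/7 = 5/21
  d_1[Q] = 1/3*3/7 + 1/3*3/7 + 1/3*5/7 = 11/21
  d_1[R] = 1/3*2/7 + 1/3*2/7 + 1/3*1/7 = 5/21
d_1 = (P=5/21, Q=11/21, R=5/21)
  d_2[P] = 5/21*2/7 + 11/21*2/7 + 5/21*1/7 = 37/147
  d_2[Q] = 5/21*3/7 + 11/21*3/7 + 5/21*5/7 = 73/147
  d_2[R] = 5/21*2/7 + 11/21*2/7 + 5/21*1/7 = 37/147
d_2 = (P=37/147, Q=73/147, R=37/147)
  d_3[P] = 37/147*2/7 + 73/147*2/7 + 37/147*1/7 = 257/1029
  d_3[Q] = 37/147*3/7 + 73/147*3/7 + 37/147*5/7 = 515/1029
  d_3[R] = 37/147*2/7 + 73/147*2/7 + 37/147*1/7 = 257/1029
d_3 = (P=257/1029, Q=515/1029, R=257/1029)
  d_4[P] = 257/1029*2/7 + 515/1029*2/7 + 257/1029*1/7 = 1801/7203
  d_4[Q] = 257/1029*3/7 + 515/1029*3/7 + 257/1029*5/7 = 3601/7203
  d_4[R] = 257/1029*2/7 + 515/1029*2/7 + 257/1029*1/7 = 1801/7203
d_4 = (P=1801/7203, Q=3601/7203, R=1801/7203)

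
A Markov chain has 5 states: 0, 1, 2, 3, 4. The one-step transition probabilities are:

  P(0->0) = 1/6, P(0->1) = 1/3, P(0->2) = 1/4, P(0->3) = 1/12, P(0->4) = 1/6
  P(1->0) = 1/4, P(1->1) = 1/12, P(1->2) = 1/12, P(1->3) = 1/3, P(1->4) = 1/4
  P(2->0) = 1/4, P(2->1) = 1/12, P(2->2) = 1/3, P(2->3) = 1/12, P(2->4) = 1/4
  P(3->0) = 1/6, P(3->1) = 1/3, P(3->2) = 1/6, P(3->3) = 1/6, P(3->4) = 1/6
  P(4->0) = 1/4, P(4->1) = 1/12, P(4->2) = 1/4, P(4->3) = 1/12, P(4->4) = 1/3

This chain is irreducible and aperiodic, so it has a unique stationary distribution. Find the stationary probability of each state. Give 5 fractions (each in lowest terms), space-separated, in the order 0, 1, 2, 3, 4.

The stationary distribution satisfies pi = pi * P, i.e.:
  pi_0 = 1/6*pi_0 + 1/4*pi_1 + 1/4*pi_2 + 1/6*pi_3 + 1/4*pi_4
  pi_1 = 1/3*pi_0 + 1/12*pi_1 + 1/12*pi_2 + 1/3*pi_3 + 1/12*pi_4
  pi_2 = 1/4*pi_0 + 1/12*pi_1 + 1/3*pi_2 + 1/6*pi_3 + 1/4*pi_4
  pi_3 = 1/12*pi_0 + 1/3*pi_1 + 1/12*pi_2 + 1/6*pi_3 + 1/12*pi_4
  pi_4 = 1/6*pi_0 + 1/4*pi_1 + 1/4*pi_2 + 1/6*pi_3 + 1/3*pi_4
with normalization: pi_0 + pi_1 + pi_2 + pi_3 + pi_4 = 1.

Using the first 4 balance equations plus normalization, the linear system A*pi = b is:
  [-5/6, 1/4, 1/4, 1/6, 1/4] . pi = 0
  [1/3, -11/12, 1/12, 1/3, 1/12] . pi = 0
  [1/4, 1/12, -2/3, 1/6, 1/4] . pi = 0
  [1/12, 1/3, 1/12, -5/6, 1/12] . pi = 0
  [1, 1, 1, 1, 1] . pi = 1

Solving yields:
  pi_0 = 59/268
  pi_1 = 139/804
  pi_2 = 2023/8844
  pi_3 = 37/268
  pi_4 = 177/737

Verification (pi * P):
  59/268*1/6 + 139/804*1/4 + 2023/8844*1/4 + 37/268*1/6 + 177/737*1/4 = 59/268 = pi_0  (ok)
  59/268*1/3 + 139/804*1/12 + 2023/8844*1/12 + 37/268*1/3 + 177/737*1/12 = 139/804 = pi_1  (ok)
  59/268*1/4 + 139/804*1/12 + 2023/8844*1/3 + 37/268*1/6 + 177/737*1/4 = 2023/8844 = pi_2  (ok)
  59/268*1/12 + 139/804*1/3 + 2023/8844*1/12 + 37/268*1/6 + 177/737*1/12 = 37/268 = pi_3  (ok)
  59/268*1/6 + 139/804*1/4 + 2023/8844*1/4 + 37/268*1/6 + 177/737*1/3 = 177/737 = pi_4  (ok)

Answer: 59/268 139/804 2023/8844 37/268 177/737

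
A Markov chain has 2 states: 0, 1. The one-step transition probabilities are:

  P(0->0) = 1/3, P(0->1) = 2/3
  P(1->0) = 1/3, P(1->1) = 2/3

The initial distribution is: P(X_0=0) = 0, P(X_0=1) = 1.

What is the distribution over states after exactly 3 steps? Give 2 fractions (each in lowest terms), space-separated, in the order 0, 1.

Answer: 1/3 2/3

Derivation:
Propagating the distribution step by step (d_{t+1} = d_t * P):
d_0 = (0=0, 1=1)
  d_1[0] = 0*1/3 + 1*1/3 = 1/3
  d_1[1] = 0*2/3 + 1*2/3 = 2/3
d_1 = (0=1/3, 1=2/3)
  d_2[0] = 1/3*1/3 + 2/3*1/3 = 1/3
  d_2[1] = 1/3*2/3 + 2/3*2/3 = 2/3
d_2 = (0=1/3, 1=2/3)
  d_3[0] = 1/3*1/3 + 2/3*1/3 = 1/3
  d_3[1] = 1/3*2/3 + 2/3*2/3 = 2/3
d_3 = (0=1/3, 1=2/3)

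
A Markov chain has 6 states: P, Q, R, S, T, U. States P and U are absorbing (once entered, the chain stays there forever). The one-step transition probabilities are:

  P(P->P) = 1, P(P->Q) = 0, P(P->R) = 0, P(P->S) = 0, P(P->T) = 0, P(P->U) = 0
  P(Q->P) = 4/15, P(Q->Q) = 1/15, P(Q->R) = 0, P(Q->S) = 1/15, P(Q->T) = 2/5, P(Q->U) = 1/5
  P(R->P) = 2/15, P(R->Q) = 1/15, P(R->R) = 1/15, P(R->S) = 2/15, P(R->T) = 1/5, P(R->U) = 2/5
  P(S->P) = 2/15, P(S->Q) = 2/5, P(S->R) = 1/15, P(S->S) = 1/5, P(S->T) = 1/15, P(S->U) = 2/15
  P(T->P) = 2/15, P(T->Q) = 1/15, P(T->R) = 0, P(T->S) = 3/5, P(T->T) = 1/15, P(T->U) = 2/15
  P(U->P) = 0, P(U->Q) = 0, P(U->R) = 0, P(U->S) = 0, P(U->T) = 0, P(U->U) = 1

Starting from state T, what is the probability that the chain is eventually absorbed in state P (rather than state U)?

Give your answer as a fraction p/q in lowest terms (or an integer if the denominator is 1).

Let a_i = P(absorbed in P | start in state i).
Boundary conditions: a_P = 1, a_U = 0.
For each transient state i, a_i = sum_j P(i->j) * a_j:
  a_Q = 4/15*a_P + 1/15*a_Q + 0*a_R + 1/15*a_S + 2/5*a_T + 1/5*a_U
  a_R = 2/15*a_P + 1/15*a_Q + 1/15*a_R + 2/15*a_S + 1/5*a_T + 2/5*a_U
  a_S = 2/15*a_P + 2/5*a_Q + 1/15*a_R + 1/5*a_S + 1/15*a_T + 2/15*a_U
  a_T = 2/15*a_P + 1/15*a_Q + 0*a_R + 3/5*a_S + 1/15*a_T + 2/15*a_U

Substituting a_P = 1 and a_U = 0, rearrange to (I - Q) a = r where r[i] = P(i -> P):
  [14/15, 0, -1/15, -2/5] . (a_Q, a_R, a_S, a_T) = 4/15
  [-1/15, 14/15, -2/15, -1/5] . (a_Q, a_R, a_S, a_T) = 2/15
  [-2/5, -1/15, 4/5, -1/15] . (a_Q, a_R, a_S, a_T) = 2/15
  [-1/15, 0, -3/5, 14/15] . (a_Q, a_R, a_S, a_T) = 2/15

Solving yields:
  a_Q = 4250/7867
  a_R = 2858/7867
  a_S = 4008/7867
  a_T = 4004/7867

Starting state is T, so the absorption probability is a_T = 4004/7867.

Answer: 4004/7867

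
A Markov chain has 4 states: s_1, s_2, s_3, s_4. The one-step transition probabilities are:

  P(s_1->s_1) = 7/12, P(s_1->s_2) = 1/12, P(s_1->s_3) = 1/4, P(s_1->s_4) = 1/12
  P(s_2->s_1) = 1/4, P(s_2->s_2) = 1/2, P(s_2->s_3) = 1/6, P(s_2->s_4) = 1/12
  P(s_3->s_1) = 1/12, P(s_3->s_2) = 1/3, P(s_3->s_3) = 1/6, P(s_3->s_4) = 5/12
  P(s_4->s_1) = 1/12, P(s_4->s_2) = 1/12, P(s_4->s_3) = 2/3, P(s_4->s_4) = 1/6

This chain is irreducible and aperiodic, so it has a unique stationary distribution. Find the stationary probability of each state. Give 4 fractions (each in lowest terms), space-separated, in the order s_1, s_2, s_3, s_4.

Answer: 38/149 79/298 85/298 29/149

Derivation:
The stationary distribution satisfies pi = pi * P, i.e.:
  pi_s_1 = 7/12*pi_s_1 + 1/4*pi_s_2 + 1/12*pi_s_3 + 1/12*pi_s_4
  pi_s_2 = 1/12*pi_s_1 + 1/2*pi_s_2 + 1/3*pi_s_3 + 1/12*pi_s_4
  pi_s_3 = 1/4*pi_s_1 + 1/6*pi_s_2 + 1/6*pi_s_3 + 2/3*pi_s_4
  pi_s_4 = 1/12*pi_s_1 + 1/12*pi_s_2 + 5/12*pi_s_3 + 1/6*pi_s_4
with normalization: pi_s_1 + pi_s_2 + pi_s_3 + pi_s_4 = 1.

Using the first 3 balance equations plus normalization, the linear system A*pi = b is:
  [-5/12, 1/4, 1/12, 1/12] . pi = 0
  [1/12, -1/2, 1/3, 1/12] . pi = 0
  [1/4, 1/6, -5/6, 2/3] . pi = 0
  [1, 1, 1, 1] . pi = 1

Solving yields:
  pi_s_1 = 38/149
  pi_s_2 = 79/298
  pi_s_3 = 85/298
  pi_s_4 = 29/149

Verification (pi * P):
  38/149*7/12 + 79/298*1/4 + 85/298*1/12 + 29/149*1/12 = 38/149 = pi_s_1  (ok)
  38/149*1/12 + 79/298*1/2 + 85/298*1/3 + 29/149*1/12 = 79/298 = pi_s_2  (ok)
  38/149*1/4 + 79/298*1/6 + 85/298*1/6 + 29/149*2/3 = 85/298 = pi_s_3  (ok)
  38/149*1/12 + 79/298*1/12 + 85/298*5/12 + 29/149*1/6 = 29/149 = pi_s_4  (ok)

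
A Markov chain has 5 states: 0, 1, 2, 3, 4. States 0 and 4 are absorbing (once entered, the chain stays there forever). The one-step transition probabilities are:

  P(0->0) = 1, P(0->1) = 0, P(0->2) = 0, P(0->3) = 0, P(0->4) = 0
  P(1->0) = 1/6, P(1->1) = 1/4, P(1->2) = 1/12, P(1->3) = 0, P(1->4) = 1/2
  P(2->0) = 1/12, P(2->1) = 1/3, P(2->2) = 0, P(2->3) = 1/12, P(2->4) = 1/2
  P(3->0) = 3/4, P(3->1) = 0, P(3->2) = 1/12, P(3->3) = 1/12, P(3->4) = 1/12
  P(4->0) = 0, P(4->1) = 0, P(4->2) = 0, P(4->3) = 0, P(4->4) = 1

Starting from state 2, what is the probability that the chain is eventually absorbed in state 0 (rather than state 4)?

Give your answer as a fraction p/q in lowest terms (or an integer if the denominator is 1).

Answer: 268/1135

Derivation:
Let a_i = P(absorbed in 0 | start in state i).
Boundary conditions: a_0 = 1, a_4 = 0.
For each transient state i, a_i = sum_j P(i->j) * a_j:
  a_1 = 1/6*a_0 + 1/4*a_1 + 1/12*a_2 + 0*a_3 + 1/2*a_4
  a_2 = 1/12*a_0 + 1/3*a_1 + 0*a_2 + 1/12*a_3 + 1/2*a_4
  a_3 = 3/4*a_0 + 0*a_1 + 1/12*a_2 + 1/12*a_3 + 1/12*a_4

Substituting a_0 = 1 and a_4 = 0, rearrange to (I - Q) a = r where r[i] = P(i -> 0):
  [3/4, -1/12, 0] . (a_1, a_2, a_3) = 1/6
  [-1/3, 1, -1/12] . (a_1, a_2, a_3) = 1/12
  [0, -1/12, 11/12] . (a_1, a_2, a_3) = 3/4

Solving yields:
  a_1 = 282/1135
  a_2 = 268/1135
  a_3 = 953/1135

Starting state is 2, so the absorption probability is a_2 = 268/1135.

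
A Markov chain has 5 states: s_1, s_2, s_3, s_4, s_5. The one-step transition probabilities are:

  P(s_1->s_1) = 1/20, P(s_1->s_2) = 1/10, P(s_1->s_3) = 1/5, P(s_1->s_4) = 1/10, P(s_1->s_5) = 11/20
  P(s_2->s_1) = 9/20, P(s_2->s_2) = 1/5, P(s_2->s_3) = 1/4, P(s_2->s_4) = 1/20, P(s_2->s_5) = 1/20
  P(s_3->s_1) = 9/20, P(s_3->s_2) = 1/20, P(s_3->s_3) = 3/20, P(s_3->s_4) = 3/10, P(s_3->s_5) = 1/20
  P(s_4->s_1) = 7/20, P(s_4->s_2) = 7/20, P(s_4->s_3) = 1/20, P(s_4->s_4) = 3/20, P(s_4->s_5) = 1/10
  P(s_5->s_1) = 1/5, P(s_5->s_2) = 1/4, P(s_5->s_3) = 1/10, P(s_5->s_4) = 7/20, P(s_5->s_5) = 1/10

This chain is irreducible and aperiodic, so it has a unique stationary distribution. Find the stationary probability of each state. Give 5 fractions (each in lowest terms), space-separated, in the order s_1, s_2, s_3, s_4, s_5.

Answer: 65748/241907 45303/241907 37223/241907 43982/241907 49651/241907

Derivation:
The stationary distribution satisfies pi = pi * P, i.e.:
  pi_s_1 = 1/20*pi_s_1 + 9/20*pi_s_2 + 9/20*pi_s_3 + 7/20*pi_s_4 + 1/5*pi_s_5
  pi_s_2 = 1/10*pi_s_1 + 1/5*pi_s_2 + 1/20*pi_s_3 + 7/20*pi_s_4 + 1/4*pi_s_5
  pi_s_3 = 1/5*pi_s_1 + 1/4*pi_s_2 + 3/20*pi_s_3 + 1/20*pi_s_4 + 1/10*pi_s_5
  pi_s_4 = 1/10*pi_s_1 + 1/20*pi_s_2 + 3/10*pi_s_3 + 3/20*pi_s_4 + 7/20*pi_s_5
  pi_s_5 = 11/20*pi_s_1 + 1/20*pi_s_2 + 1/20*pi_s_3 + 1/10*pi_s_4 + 1/10*pi_s_5
with normalization: pi_s_1 + pi_s_2 + pi_s_3 + pi_s_4 + pi_s_5 = 1.

Using the first 4 balance equations plus normalization, the linear system A*pi = b is:
  [-19/20, 9/20, 9/20, 7/20, 1/5] . pi = 0
  [1/10, -4/5, 1/20, 7/20, 1/4] . pi = 0
  [1/5, 1/4, -17/20, 1/20, 1/10] . pi = 0
  [1/10, 1/20, 3/10, -17/20, 7/20] . pi = 0
  [1, 1, 1, 1, 1] . pi = 1

Solving yields:
  pi_s_1 = 65748/241907
  pi_s_2 = 45303/241907
  pi_s_3 = 37223/241907
  pi_s_4 = 43982/241907
  pi_s_5 = 49651/241907

Verification (pi * P):
  65748/241907*1/20 + 45303/241907*9/20 + 37223/241907*9/20 + 43982/241907*7/20 + 49651/241907*1/5 = 65748/241907 = pi_s_1  (ok)
  65748/241907*1/10 + 45303/241907*1/5 + 37223/241907*1/20 + 43982/241907*7/20 + 49651/241907*1/4 = 45303/241907 = pi_s_2  (ok)
  65748/241907*1/5 + 45303/241907*1/4 + 37223/241907*3/20 + 43982/241907*1/20 + 49651/241907*1/10 = 37223/241907 = pi_s_3  (ok)
  65748/241907*1/10 + 45303/241907*1/20 + 37223/241907*3/10 + 43982/241907*3/20 + 49651/241907*7/20 = 43982/241907 = pi_s_4  (ok)
  65748/241907*11/20 + 45303/241907*1/20 + 37223/241907*1/20 + 43982/241907*1/10 + 49651/241907*1/10 = 49651/241907 = pi_s_5  (ok)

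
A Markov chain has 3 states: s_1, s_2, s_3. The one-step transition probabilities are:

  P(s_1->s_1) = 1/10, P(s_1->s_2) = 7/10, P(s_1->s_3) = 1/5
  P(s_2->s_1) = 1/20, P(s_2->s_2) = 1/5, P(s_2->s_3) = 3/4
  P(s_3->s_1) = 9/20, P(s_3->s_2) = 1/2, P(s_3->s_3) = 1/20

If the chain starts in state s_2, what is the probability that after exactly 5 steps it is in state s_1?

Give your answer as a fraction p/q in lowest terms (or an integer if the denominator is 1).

Computing P^5 by repeated multiplication:
P^1 =
  s_1: [1/10, 7/10, 1/5]
  s_2: [1/20, 1/5, 3/4]
  s_3: [9/20, 1/2, 1/20]
P^2 =
  s_1: [27/200, 31/100, 111/200]
  s_2: [141/400, 9/20, 79/400]
  s_3: [37/400, 11/25, 187/400]
P^3 =
  s_1: [223/800, 217/500, 1149/4000]
  s_2: [1173/8000, 871/2000, 3343/8000]
  s_3: [1933/8000, 773/2000, 119/320]
P^4 =
  s_1: [14307/80000, 8511/20000, 31649/80000]
  s_2: [35917/160000, 15947/40000, 12059/32000]
  s_3: [33733/160000, 3459/8000, 57087/160000]
P^5 =
  s_1: [347499/1600000, 163241/400000, 599537/1600000]
  s_2: [678277/3200000, 68047/160000, 1160783/3200000]
  s_3: [650429/3200000, 329963/800000, 1229719/3200000]

(P^5)[s_2 -> s_1] = 678277/3200000

Answer: 678277/3200000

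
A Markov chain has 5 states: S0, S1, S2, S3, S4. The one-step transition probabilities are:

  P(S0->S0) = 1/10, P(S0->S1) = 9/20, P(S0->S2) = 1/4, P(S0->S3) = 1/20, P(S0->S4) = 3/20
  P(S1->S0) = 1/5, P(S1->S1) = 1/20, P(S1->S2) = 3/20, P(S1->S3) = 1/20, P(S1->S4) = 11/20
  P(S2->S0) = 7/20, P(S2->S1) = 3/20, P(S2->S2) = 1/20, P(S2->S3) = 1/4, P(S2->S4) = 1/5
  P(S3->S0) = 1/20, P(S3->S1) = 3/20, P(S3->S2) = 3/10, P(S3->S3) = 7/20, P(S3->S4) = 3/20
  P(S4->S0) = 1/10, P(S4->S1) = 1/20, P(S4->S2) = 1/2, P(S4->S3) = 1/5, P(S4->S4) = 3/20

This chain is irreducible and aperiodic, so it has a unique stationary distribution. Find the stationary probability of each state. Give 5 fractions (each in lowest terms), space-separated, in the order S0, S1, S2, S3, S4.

Answer: 35261/208464 33737/208464 2173/8686 6657/34744 11843/52116

Derivation:
The stationary distribution satisfies pi = pi * P, i.e.:
  pi_S0 = 1/10*pi_S0 + 1/5*pi_S1 + 7/20*pi_S2 + 1/20*pi_S3 + 1/10*pi_S4
  pi_S1 = 9/20*pi_S0 + 1/20*pi_S1 + 3/20*pi_S2 + 3/20*pi_S3 + 1/20*pi_S4
  pi_S2 = 1/4*pi_S0 + 3/20*pi_S1 + 1/20*pi_S2 + 3/10*pi_S3 + 1/2*pi_S4
  pi_S3 = 1/20*pi_S0 + 1/20*pi_S1 + 1/4*pi_S2 + 7/20*pi_S3 + 1/5*pi_S4
  pi_S4 = 3/20*pi_S0 + 11/20*pi_S1 + 1/5*pi_S2 + 3/20*pi_S3 + 3/20*pi_S4
with normalization: pi_S0 + pi_S1 + pi_S2 + pi_S3 + pi_S4 = 1.

Using the first 4 balance equations plus normalization, the linear system A*pi = b is:
  [-9/10, 1/5, 7/20, 1/20, 1/10] . pi = 0
  [9/20, -19/20, 3/20, 3/20, 1/20] . pi = 0
  [1/4, 3/20, -19/20, 3/10, 1/2] . pi = 0
  [1/20, 1/20, 1/4, -13/20, 1/5] . pi = 0
  [1, 1, 1, 1, 1] . pi = 1

Solving yields:
  pi_S0 = 35261/208464
  pi_S1 = 33737/208464
  pi_S2 = 2173/8686
  pi_S3 = 6657/34744
  pi_S4 = 11843/52116

Verification (pi * P):
  35261/208464*1/10 + 33737/208464*1/5 + 2173/8686*7/20 + 6657/34744*1/20 + 11843/52116*1/10 = 35261/208464 = pi_S0  (ok)
  35261/208464*9/20 + 33737/208464*1/20 + 2173/8686*3/20 + 6657/34744*3/20 + 11843/52116*1/20 = 33737/208464 = pi_S1  (ok)
  35261/208464*1/4 + 33737/208464*3/20 + 2173/8686*1/20 + 6657/34744*3/10 + 11843/52116*1/2 = 2173/8686 = pi_S2  (ok)
  35261/208464*1/20 + 33737/208464*1/20 + 2173/8686*1/4 + 6657/34744*7/20 + 11843/52116*1/5 = 6657/34744 = pi_S3  (ok)
  35261/208464*3/20 + 33737/208464*11/20 + 2173/8686*1/5 + 6657/34744*3/20 + 11843/52116*3/20 = 11843/52116 = pi_S4  (ok)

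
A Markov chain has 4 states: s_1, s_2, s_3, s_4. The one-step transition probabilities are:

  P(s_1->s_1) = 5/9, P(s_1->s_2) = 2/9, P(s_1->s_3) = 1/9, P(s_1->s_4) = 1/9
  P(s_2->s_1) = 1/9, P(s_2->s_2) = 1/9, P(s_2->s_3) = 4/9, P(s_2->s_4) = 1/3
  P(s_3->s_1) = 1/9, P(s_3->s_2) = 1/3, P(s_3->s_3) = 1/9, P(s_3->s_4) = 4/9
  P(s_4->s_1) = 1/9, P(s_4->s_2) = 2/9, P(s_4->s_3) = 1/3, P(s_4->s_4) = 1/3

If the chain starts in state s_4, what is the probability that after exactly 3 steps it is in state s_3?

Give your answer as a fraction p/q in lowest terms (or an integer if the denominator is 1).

Answer: 194/729

Derivation:
Computing P^3 by repeated multiplication:
P^1 =
  s_1: [5/9, 2/9, 1/9, 1/9]
  s_2: [1/9, 1/9, 4/9, 1/3]
  s_3: [1/9, 1/3, 1/9, 4/9]
  s_4: [1/9, 2/9, 1/3, 1/3]
P^2 =
  s_1: [29/81, 17/81, 17/81, 2/9]
  s_2: [13/81, 7/27, 2/9, 29/81]
  s_3: [13/81, 16/81, 26/81, 26/81]
  s_4: [13/81, 19/81, 7/27, 28/81]
P^3 =
  s_1: [197/729, 2/9, 56/243, 202/729]
  s_2: [133/729, 53/243, 202/729, 235/729]
  s_3: [133/729, 172/729, 181/729, 1/3]
  s_4: [133/729, 164/729, 194/729, 238/729]

(P^3)[s_4 -> s_3] = 194/729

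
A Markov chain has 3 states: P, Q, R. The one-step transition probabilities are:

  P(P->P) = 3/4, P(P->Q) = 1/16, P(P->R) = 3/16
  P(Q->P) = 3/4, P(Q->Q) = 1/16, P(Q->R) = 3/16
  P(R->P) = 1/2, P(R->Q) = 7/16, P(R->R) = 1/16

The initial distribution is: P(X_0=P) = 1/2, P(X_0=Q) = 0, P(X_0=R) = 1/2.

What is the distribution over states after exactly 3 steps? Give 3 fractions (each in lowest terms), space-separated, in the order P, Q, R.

Answer: 181/256 65/512 85/512

Derivation:
Propagating the distribution step by step (d_{t+1} = d_t * P):
d_0 = (P=1/2, Q=0, R=1/2)
  d_1[P] = 1/2*3/4 + 0*3/4 + 1/2*1/2 = 5/8
  d_1[Q] = 1/2*1/16 + 0*1/16 + 1/2*7/16 = 1/4
  d_1[R] = 1/2*3/16 + 0*3/16 + 1/2*1/16 = 1/8
d_1 = (P=5/8, Q=1/4, R=1/8)
  d_2[P] = 5/8*3/4 + 1/4*3/4 + 1/8*1/2 = 23/32
  d_2[Q] = 5/8*1/16 + 1/4*1/16 + 1/8*7/16 = 7/64
  d_2[R] = 5/8*3/16 + 1/4*3/16 + 1/8*1/16 = 11/64
d_2 = (P=23/32, Q=7/64, R=11/64)
  d_3[P] = 23/32*3/4 + 7/64*3/4 + 11/64*1/2 = 181/256
  d_3[Q] = 23/32*1/16 + 7/64*1/16 + 11/64*7/16 = 65/512
  d_3[R] = 23/32*3/16 + 7/64*3/16 + 11/64*1/16 = 85/512
d_3 = (P=181/256, Q=65/512, R=85/512)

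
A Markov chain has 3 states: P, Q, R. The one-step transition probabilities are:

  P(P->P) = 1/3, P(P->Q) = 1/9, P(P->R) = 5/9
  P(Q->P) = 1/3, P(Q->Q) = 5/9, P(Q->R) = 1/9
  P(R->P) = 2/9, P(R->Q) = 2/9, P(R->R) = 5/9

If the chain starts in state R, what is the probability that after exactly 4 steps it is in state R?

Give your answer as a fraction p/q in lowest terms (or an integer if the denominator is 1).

Answer: 2821/6561

Derivation:
Computing P^4 by repeated multiplication:
P^1 =
  P: [1/3, 1/9, 5/9]
  Q: [1/3, 5/9, 1/9]
  R: [2/9, 2/9, 5/9]
P^2 =
  P: [22/81, 2/9, 41/81]
  Q: [26/81, 10/27, 25/81]
  R: [22/81, 22/81, 37/81]
P^3 =
  P: [202/729, 194/729, 37/81]
  Q: [218/729, 226/729, 95/243]
  R: [206/729, 206/729, 317/729]
P^4 =
  P: [206/729, 1838/6561, 2869/6561]
  Q: [634/2187, 1918/6561, 2741/6561]
  R: [1870/6561, 1870/6561, 2821/6561]

(P^4)[R -> R] = 2821/6561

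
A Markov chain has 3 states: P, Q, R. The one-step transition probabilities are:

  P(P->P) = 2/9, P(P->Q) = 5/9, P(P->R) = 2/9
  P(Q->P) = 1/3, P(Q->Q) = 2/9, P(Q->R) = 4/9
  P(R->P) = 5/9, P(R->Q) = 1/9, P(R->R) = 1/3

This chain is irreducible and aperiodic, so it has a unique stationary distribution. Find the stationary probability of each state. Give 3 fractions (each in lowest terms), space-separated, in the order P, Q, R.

The stationary distribution satisfies pi = pi * P, i.e.:
  pi_P = 2/9*pi_P + 1/3*pi_Q + 5/9*pi_R
  pi_Q = 5/9*pi_P + 2/9*pi_Q + 1/9*pi_R
  pi_R = 2/9*pi_P + 4/9*pi_Q + 1/3*pi_R
with normalization: pi_P + pi_Q + pi_R = 1.

Using the first 2 balance equations plus normalization, the linear system A*pi = b is:
  [-7/9, 1/3, 5/9] . pi = 0
  [5/9, -7/9, 1/9] . pi = 0
  [1, 1, 1] . pi = 1

Solving yields:
  pi_P = 19/52
  pi_Q = 4/13
  pi_R = 17/52

Verification (pi * P):
  19/52*2/9 + 4/13*1/3 + 17/52*5/9 = 19/52 = pi_P  (ok)
  19/52*5/9 + 4/13*2/9 + 17/52*1/9 = 4/13 = pi_Q  (ok)
  19/52*2/9 + 4/13*4/9 + 17/52*1/3 = 17/52 = pi_R  (ok)

Answer: 19/52 4/13 17/52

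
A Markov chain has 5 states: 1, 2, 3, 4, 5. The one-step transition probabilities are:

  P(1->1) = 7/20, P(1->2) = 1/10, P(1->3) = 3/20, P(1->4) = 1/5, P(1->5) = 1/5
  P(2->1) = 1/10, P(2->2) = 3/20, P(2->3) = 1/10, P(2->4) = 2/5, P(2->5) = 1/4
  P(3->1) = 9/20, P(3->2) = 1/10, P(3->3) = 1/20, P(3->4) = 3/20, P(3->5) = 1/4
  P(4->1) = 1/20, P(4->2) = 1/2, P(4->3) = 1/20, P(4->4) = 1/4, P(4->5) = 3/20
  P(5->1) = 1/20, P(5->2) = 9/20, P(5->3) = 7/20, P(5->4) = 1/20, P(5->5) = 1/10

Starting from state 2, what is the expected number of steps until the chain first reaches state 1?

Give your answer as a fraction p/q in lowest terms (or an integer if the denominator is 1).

Answer: 53250/6521

Derivation:
Let h_i = expected steps to first reach 1 from state i.
Boundary: h_1 = 0.
First-step equations for the other states:
  h_2 = 1 + 1/10*h_1 + 3/20*h_2 + 1/10*h_3 + 2/5*h_4 + 1/4*h_5
  h_3 = 1 + 9/20*h_1 + 1/10*h_2 + 1/20*h_3 + 3/20*h_4 + 1/4*h_5
  h_4 = 1 + 1/20*h_1 + 1/2*h_2 + 1/20*h_3 + 1/4*h_4 + 3/20*h_5
  h_5 = 1 + 1/20*h_1 + 9/20*h_2 + 7/20*h_3 + 1/20*h_4 + 1/10*h_5

Substituting h_1 = 0 and rearranging gives the linear system (I - Q) h = 1:
  [17/20, -1/10, -2/5, -1/4] . (h_2, h_3, h_4, h_5) = 1
  [-1/10, 19/20, -3/20, -1/4] . (h_2, h_3, h_4, h_5) = 1
  [-1/2, -1/20, 3/4, -3/20] . (h_2, h_3, h_4, h_5) = 1
  [-9/20, -7/20, -1/20, 9/10] . (h_2, h_3, h_4, h_5) = 1

Solving yields:
  h_2 = 53250/6521
  h_3 = 34700/6521
  h_4 = 56610/6521
  h_5 = 50510/6521

Starting state is 2, so the expected hitting time is h_2 = 53250/6521.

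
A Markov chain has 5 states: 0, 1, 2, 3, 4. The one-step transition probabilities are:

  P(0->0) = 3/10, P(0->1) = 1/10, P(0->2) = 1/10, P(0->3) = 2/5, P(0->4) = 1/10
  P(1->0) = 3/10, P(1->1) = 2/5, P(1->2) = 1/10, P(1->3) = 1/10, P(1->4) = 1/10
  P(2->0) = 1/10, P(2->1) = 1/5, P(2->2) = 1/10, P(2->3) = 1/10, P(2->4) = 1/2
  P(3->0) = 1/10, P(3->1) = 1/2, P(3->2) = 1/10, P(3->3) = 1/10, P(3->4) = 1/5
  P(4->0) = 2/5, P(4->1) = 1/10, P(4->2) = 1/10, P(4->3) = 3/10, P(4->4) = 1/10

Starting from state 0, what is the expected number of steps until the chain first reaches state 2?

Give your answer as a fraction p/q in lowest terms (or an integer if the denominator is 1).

Let h_i = expected steps to first reach 2 from state i.
Boundary: h_2 = 0.
First-step equations for the other states:
  h_0 = 1 + 3/10*h_0 + 1/10*h_1 + 1/10*h_2 + 2/5*h_3 + 1/10*h_4
  h_1 = 1 + 3/10*h_0 + 2/5*h_1 + 1/10*h_2 + 1/10*h_3 + 1/10*h_4
  h_3 = 1 + 1/10*h_0 + 1/2*h_1 + 1/10*h_2 + 1/10*h_3 + 1/5*h_4
  h_4 = 1 + 2/5*h_0 + 1/10*h_1 + 1/10*h_2 + 3/10*h_3 + 1/10*h_4

Substituting h_2 = 0 and rearranging gives the linear system (I - Q) h = 1:
  [7/10, -1/10, -2/5, -1/10] . (h_0, h_1, h_3, h_4) = 1
  [-3/10, 3/5, -1/10, -1/10] . (h_0, h_1, h_3, h_4) = 1
  [-1/10, -1/2, 9/10, -1/5] . (h_0, h_1, h_3, h_4) = 1
  [-2/5, -1/10, -3/10, 9/10] . (h_0, h_1, h_3, h_4) = 1

Solving yields:
  h_0 = 10
  h_1 = 10
  h_3 = 10
  h_4 = 10

Starting state is 0, so the expected hitting time is h_0 = 10.

Answer: 10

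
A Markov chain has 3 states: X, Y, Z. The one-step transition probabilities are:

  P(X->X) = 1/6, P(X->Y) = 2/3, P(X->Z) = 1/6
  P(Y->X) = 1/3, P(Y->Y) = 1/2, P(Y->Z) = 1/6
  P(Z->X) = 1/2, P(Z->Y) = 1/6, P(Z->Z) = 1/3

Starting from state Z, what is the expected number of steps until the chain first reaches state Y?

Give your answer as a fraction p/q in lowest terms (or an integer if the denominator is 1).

Let h_i = expected steps to first reach Y from state i.
Boundary: h_Y = 0.
First-step equations for the other states:
  h_X = 1 + 1/6*h_X + 2/3*h_Y + 1/6*h_Z
  h_Z = 1 + 1/2*h_X + 1/6*h_Y + 1/3*h_Z

Substituting h_Y = 0 and rearranging gives the linear system (I - Q) h = 1:
  [5/6, -1/6] . (h_X, h_Z) = 1
  [-1/2, 2/3] . (h_X, h_Z) = 1

Solving yields:
  h_X = 30/17
  h_Z = 48/17

Starting state is Z, so the expected hitting time is h_Z = 48/17.

Answer: 48/17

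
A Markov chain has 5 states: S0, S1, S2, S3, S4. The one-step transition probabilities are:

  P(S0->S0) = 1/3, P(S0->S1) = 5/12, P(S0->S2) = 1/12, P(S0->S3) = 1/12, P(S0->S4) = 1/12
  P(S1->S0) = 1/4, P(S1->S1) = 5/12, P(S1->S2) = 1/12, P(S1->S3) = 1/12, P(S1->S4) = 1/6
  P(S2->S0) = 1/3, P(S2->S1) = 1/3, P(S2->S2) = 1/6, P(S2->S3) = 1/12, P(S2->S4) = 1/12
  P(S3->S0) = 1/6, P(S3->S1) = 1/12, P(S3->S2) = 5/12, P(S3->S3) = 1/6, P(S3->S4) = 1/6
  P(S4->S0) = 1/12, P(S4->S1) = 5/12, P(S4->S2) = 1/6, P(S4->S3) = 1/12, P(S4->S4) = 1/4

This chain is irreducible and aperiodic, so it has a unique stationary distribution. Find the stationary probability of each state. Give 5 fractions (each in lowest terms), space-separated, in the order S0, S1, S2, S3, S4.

Answer: 3637/14531 5448/14531 1995/14531 1/11 2130/14531

Derivation:
The stationary distribution satisfies pi = pi * P, i.e.:
  pi_S0 = 1/3*pi_S0 + 1/4*pi_S1 + 1/3*pi_S2 + 1/6*pi_S3 + 1/12*pi_S4
  pi_S1 = 5/12*pi_S0 + 5/12*pi_S1 + 1/3*pi_S2 + 1/12*pi_S3 + 5/12*pi_S4
  pi_S2 = 1/12*pi_S0 + 1/12*pi_S1 + 1/6*pi_S2 + 5/12*pi_S3 + 1/6*pi_S4
  pi_S3 = 1/12*pi_S0 + 1/12*pi_S1 + 1/12*pi_S2 + 1/6*pi_S3 + 1/12*pi_S4
  pi_S4 = 1/12*pi_S0 + 1/6*pi_S1 + 1/12*pi_S2 + 1/6*pi_S3 + 1/4*pi_S4
with normalization: pi_S0 + pi_S1 + pi_S2 + pi_S3 + pi_S4 = 1.

Using the first 4 balance equations plus normalization, the linear system A*pi = b is:
  [-2/3, 1/4, 1/3, 1/6, 1/12] . pi = 0
  [5/12, -7/12, 1/3, 1/12, 5/12] . pi = 0
  [1/12, 1/12, -5/6, 5/12, 1/6] . pi = 0
  [1/12, 1/12, 1/12, -5/6, 1/12] . pi = 0
  [1, 1, 1, 1, 1] . pi = 1

Solving yields:
  pi_S0 = 3637/14531
  pi_S1 = 5448/14531
  pi_S2 = 1995/14531
  pi_S3 = 1/11
  pi_S4 = 2130/14531

Verification (pi * P):
  3637/14531*1/3 + 5448/14531*1/4 + 1995/14531*1/3 + 1/11*1/6 + 2130/14531*1/12 = 3637/14531 = pi_S0  (ok)
  3637/14531*5/12 + 5448/14531*5/12 + 1995/14531*1/3 + 1/11*1/12 + 2130/14531*5/12 = 5448/14531 = pi_S1  (ok)
  3637/14531*1/12 + 5448/14531*1/12 + 1995/14531*1/6 + 1/11*5/12 + 2130/14531*1/6 = 1995/14531 = pi_S2  (ok)
  3637/14531*1/12 + 5448/14531*1/12 + 1995/14531*1/12 + 1/11*1/6 + 2130/14531*1/12 = 1/11 = pi_S3  (ok)
  3637/14531*1/12 + 5448/14531*1/6 + 1995/14531*1/12 + 1/11*1/6 + 2130/14531*1/4 = 2130/14531 = pi_S4  (ok)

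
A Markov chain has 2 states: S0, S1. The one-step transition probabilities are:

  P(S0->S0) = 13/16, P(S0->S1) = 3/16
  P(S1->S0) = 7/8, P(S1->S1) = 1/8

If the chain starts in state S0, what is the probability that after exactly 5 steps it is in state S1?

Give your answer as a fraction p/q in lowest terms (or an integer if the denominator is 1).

Answer: 185043/1048576

Derivation:
Computing P^5 by repeated multiplication:
P^1 =
  S0: [13/16, 3/16]
  S1: [7/8, 1/8]
P^2 =
  S0: [211/256, 45/256]
  S1: [105/128, 23/128]
P^3 =
  S0: [3373/4096, 723/4096]
  S1: [1687/2048, 361/2048]
P^4 =
  S0: [53971/65536, 11565/65536]
  S1: [26985/32768, 5783/32768]
P^5 =
  S0: [863533/1048576, 185043/1048576]
  S1: [431767/524288, 92521/524288]

(P^5)[S0 -> S1] = 185043/1048576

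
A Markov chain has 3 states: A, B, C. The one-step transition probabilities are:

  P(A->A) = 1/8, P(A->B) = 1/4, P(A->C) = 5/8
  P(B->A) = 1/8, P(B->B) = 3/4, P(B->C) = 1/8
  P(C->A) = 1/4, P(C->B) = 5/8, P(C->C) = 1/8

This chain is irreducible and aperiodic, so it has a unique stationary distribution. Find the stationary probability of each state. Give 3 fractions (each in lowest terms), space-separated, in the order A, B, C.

The stationary distribution satisfies pi = pi * P, i.e.:
  pi_A = 1/8*pi_A + 1/8*pi_B + 1/4*pi_C
  pi_B = 1/4*pi_A + 3/4*pi_B + 5/8*pi_C
  pi_C = 5/8*pi_A + 1/8*pi_B + 1/8*pi_C
with normalization: pi_A + pi_B + pi_C = 1.

Using the first 2 balance equations plus normalization, the linear system A*pi = b is:
  [-7/8, 1/8, 1/4] . pi = 0
  [1/4, -1/4, 5/8] . pi = 0
  [1, 1, 1] . pi = 1

Solving yields:
  pi_A = 3/20
  pi_B = 13/20
  pi_C = 1/5

Verification (pi * P):
  3/20*1/8 + 13/20*1/8 + 1/5*1/4 = 3/20 = pi_A  (ok)
  3/20*1/4 + 13/20*3/4 + 1/5*5/8 = 13/20 = pi_B  (ok)
  3/20*5/8 + 13/20*1/8 + 1/5*1/8 = 1/5 = pi_C  (ok)

Answer: 3/20 13/20 1/5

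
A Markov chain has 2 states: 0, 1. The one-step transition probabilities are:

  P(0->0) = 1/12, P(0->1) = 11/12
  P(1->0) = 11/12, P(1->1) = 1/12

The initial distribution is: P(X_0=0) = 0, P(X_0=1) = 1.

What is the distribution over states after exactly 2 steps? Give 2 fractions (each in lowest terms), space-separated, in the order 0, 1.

Propagating the distribution step by step (d_{t+1} = d_t * P):
d_0 = (0=0, 1=1)
  d_1[0] = 0*1/12 + 1*11/12 = 11/12
  d_1[1] = 0*11/12 + 1*1/12 = 1/12
d_1 = (0=11/12, 1=1/12)
  d_2[0] = 11/12*1/12 + 1/12*11/12 = 11/72
  d_2[1] = 11/12*11/12 + 1/12*1/12 = 61/72
d_2 = (0=11/72, 1=61/72)

Answer: 11/72 61/72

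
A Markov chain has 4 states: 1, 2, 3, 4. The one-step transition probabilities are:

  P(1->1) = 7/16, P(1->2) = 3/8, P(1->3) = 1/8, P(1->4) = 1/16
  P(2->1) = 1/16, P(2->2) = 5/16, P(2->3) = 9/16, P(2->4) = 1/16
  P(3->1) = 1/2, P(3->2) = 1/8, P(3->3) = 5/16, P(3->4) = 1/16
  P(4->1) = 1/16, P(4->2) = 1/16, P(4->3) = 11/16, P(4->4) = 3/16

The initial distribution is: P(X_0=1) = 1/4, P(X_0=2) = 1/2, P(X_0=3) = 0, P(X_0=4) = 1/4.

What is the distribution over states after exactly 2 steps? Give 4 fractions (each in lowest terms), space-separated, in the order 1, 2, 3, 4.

Propagating the distribution step by step (d_{t+1} = d_t * P):
d_0 = (1=1/4, 2=1/2, 3=0, 4=1/4)
  d_1[1] = 1/4*7/16 + 1/2*1/16 + 0*1/2 + 1/4*1/16 = 5/32
  d_1[2] = 1/4*3/8 + 1/2*5/16 + 0*1/8 + 1/4*1/16 = 17/64
  d_1[3] = 1/4*1/8 + 1/2*9/16 + 0*5/16 + 1/4*11/16 = 31/64
  d_1[4] = 1/4*1/16 + 1/2*1/16 + 0*1/16 + 1/4*3/16 = 3/32
d_1 = (1=5/32, 2=17/64, 3=31/64, 4=3/32)
  d_2[1] = 5/32*7/16 + 17/64*1/16 + 31/64*1/2 + 3/32*1/16 = 341/1024
  d_2[2] = 5/32*3/8 + 17/64*5/16 + 31/64*1/8 + 3/32*1/16 = 213/1024
  d_2[3] = 5/32*1/8 + 17/64*9/16 + 31/64*5/16 + 3/32*11/16 = 197/512
  d_2[4] = 5/32*1/16 + 17/64*1/16 + 31/64*1/16 + 3/32*3/16 = 19/256
d_2 = (1=341/1024, 2=213/1024, 3=197/512, 4=19/256)

Answer: 341/1024 213/1024 197/512 19/256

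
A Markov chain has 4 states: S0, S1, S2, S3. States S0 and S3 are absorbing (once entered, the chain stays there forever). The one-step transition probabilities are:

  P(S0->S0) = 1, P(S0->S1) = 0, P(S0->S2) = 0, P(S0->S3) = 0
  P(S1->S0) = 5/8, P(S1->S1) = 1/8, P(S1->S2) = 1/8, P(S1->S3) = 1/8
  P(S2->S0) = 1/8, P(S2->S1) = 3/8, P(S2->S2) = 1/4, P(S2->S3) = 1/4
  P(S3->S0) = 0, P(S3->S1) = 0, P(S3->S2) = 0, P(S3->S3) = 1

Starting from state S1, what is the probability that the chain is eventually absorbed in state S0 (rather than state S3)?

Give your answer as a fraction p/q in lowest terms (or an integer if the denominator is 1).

Let a_i = P(absorbed in S0 | start in state i).
Boundary conditions: a_S0 = 1, a_S3 = 0.
For each transient state i, a_i = sum_j P(i->j) * a_j:
  a_S1 = 5/8*a_S0 + 1/8*a_S1 + 1/8*a_S2 + 1/8*a_S3
  a_S2 = 1/8*a_S0 + 3/8*a_S1 + 1/4*a_S2 + 1/4*a_S3

Substituting a_S0 = 1 and a_S3 = 0, rearrange to (I - Q) a = r where r[i] = P(i -> S0):
  [7/8, -1/8] . (a_S1, a_S2) = 5/8
  [-3/8, 3/4] . (a_S1, a_S2) = 1/8

Solving yields:
  a_S1 = 31/39
  a_S2 = 22/39

Starting state is S1, so the absorption probability is a_S1 = 31/39.

Answer: 31/39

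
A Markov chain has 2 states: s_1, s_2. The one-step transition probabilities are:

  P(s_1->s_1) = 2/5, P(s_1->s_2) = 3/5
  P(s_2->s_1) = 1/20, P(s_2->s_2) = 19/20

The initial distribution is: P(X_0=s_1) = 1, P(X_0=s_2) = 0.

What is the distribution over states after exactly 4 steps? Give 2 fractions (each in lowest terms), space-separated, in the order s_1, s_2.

Answer: 3631/40000 36369/40000

Derivation:
Propagating the distribution step by step (d_{t+1} = d_t * P):
d_0 = (s_1=1, s_2=0)
  d_1[s_1] = 1*2/5 + 0*1/20 = 2/5
  d_1[s_2] = 1*3/5 + 0*19/20 = 3/5
d_1 = (s_1=2/5, s_2=3/5)
  d_2[s_1] = 2/5*2/5 + 3/5*1/20 = 19/100
  d_2[s_2] = 2/5*3/5 + 3/5*19/20 = 81/100
d_2 = (s_1=19/100, s_2=81/100)
  d_3[s_1] = 19/100*2/5 + 81/100*1/20 = 233/2000
  d_3[s_2] = 19/100*3/5 + 81/100*19/20 = 1767/2000
d_3 = (s_1=233/2000, s_2=1767/2000)
  d_4[s_1] = 233/2000*2/5 + 1767/2000*1/20 = 3631/40000
  d_4[s_2] = 233/2000*3/5 + 1767/2000*19/20 = 36369/40000
d_4 = (s_1=3631/40000, s_2=36369/40000)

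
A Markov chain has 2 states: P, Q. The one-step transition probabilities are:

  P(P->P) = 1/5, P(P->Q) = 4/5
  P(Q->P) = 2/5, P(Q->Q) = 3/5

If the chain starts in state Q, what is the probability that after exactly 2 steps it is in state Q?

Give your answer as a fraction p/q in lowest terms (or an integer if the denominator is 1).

Computing P^2 by repeated multiplication:
P^1 =
  P: [1/5, 4/5]
  Q: [2/5, 3/5]
P^2 =
  P: [9/25, 16/25]
  Q: [8/25, 17/25]

(P^2)[Q -> Q] = 17/25

Answer: 17/25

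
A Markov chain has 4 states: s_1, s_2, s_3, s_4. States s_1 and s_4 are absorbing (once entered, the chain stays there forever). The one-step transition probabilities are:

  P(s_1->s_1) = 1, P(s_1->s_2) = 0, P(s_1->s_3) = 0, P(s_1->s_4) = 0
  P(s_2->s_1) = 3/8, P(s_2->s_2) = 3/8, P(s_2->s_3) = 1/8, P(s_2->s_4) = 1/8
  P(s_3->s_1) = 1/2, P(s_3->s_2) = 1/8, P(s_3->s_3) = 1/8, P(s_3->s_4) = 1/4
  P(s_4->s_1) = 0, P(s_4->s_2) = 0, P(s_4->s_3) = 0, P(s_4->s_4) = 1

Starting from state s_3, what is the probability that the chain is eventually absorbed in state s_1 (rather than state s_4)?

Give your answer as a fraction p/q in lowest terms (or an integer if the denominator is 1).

Let a_i = P(absorbed in s_1 | start in state i).
Boundary conditions: a_s_1 = 1, a_s_4 = 0.
For each transient state i, a_i = sum_j P(i->j) * a_j:
  a_s_2 = 3/8*a_s_1 + 3/8*a_s_2 + 1/8*a_s_3 + 1/8*a_s_4
  a_s_3 = 1/2*a_s_1 + 1/8*a_s_2 + 1/8*a_s_3 + 1/4*a_s_4

Substituting a_s_1 = 1 and a_s_4 = 0, rearrange to (I - Q) a = r where r[i] = P(i -> s_1):
  [5/8, -1/8] . (a_s_2, a_s_3) = 3/8
  [-1/8, 7/8] . (a_s_2, a_s_3) = 1/2

Solving yields:
  a_s_2 = 25/34
  a_s_3 = 23/34

Starting state is s_3, so the absorption probability is a_s_3 = 23/34.

Answer: 23/34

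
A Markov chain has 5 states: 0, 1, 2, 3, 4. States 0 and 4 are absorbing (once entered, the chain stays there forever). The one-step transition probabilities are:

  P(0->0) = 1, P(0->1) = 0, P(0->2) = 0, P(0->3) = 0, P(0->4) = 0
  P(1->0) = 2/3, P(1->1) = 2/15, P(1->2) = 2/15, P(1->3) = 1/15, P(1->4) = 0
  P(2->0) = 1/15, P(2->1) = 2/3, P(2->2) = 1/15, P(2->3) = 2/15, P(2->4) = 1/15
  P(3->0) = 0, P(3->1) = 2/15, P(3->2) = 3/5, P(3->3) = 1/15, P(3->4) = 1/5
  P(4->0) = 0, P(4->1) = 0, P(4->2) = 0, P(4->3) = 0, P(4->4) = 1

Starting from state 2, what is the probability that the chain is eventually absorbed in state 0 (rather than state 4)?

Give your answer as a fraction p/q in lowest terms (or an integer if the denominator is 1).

Let a_i = P(absorbed in 0 | start in state i).
Boundary conditions: a_0 = 1, a_4 = 0.
For each transient state i, a_i = sum_j P(i->j) * a_j:
  a_1 = 2/3*a_0 + 2/15*a_1 + 2/15*a_2 + 1/15*a_3 + 0*a_4
  a_2 = 1/15*a_0 + 2/3*a_1 + 1/15*a_2 + 2/15*a_3 + 1/15*a_4
  a_3 = 0*a_0 + 2/15*a_1 + 3/5*a_2 + 1/15*a_3 + 1/5*a_4

Substituting a_0 = 1 and a_4 = 0, rearrange to (I - Q) a = r where r[i] = P(i -> 0):
  [13/15, -2/15, -1/15] . (a_1, a_2, a_3) = 2/3
  [-2/3, 14/15, -2/15] . (a_1, a_2, a_3) = 1/15
  [-2/15, -3/5, 14/15] . (a_1, a_2, a_3) = 0

Solving yields:
  a_1 = 1817/1908
  a_2 = 45/53
  a_3 = 1301/1908

Starting state is 2, so the absorption probability is a_2 = 45/53.

Answer: 45/53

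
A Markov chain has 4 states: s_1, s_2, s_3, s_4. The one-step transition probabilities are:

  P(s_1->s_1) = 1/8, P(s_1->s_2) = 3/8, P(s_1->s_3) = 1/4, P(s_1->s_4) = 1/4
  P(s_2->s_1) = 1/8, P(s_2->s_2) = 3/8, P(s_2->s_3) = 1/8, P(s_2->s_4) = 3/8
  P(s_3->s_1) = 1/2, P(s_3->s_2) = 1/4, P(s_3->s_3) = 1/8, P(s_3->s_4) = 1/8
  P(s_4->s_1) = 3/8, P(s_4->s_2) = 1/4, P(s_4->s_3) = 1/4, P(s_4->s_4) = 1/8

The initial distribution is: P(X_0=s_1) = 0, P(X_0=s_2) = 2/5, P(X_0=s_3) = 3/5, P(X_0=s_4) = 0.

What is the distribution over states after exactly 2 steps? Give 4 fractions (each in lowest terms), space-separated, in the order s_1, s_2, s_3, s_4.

Answer: 73/320 53/160 63/320 39/160

Derivation:
Propagating the distribution step by step (d_{t+1} = d_t * P):
d_0 = (s_1=0, s_2=2/5, s_3=3/5, s_4=0)
  d_1[s_1] = 0*1/8 + 2/5*1/8 + 3/5*1/2 + 0*3/8 = 7/20
  d_1[s_2] = 0*3/8 + 2/5*3/8 + 3/5*1/4 + 0*1/4 = 3/10
  d_1[s_3] = 0*1/4 + 2/5*1/8 + 3/5*1/8 + 0*1/4 = 1/8
  d_1[s_4] = 0*1/4 + 2/5*3/8 + 3/5*1/8 + 0*1/8 = 9/40
d_1 = (s_1=7/20, s_2=3/10, s_3=1/8, s_4=9/40)
  d_2[s_1] = 7/20*1/8 + 3/10*1/8 + 1/8*1/2 + 9/40*3/8 = 73/320
  d_2[s_2] = 7/20*3/8 + 3/10*3/8 + 1/8*1/4 + 9/40*1/4 = 53/160
  d_2[s_3] = 7/20*1/4 + 3/10*1/8 + 1/8*1/8 + 9/40*1/4 = 63/320
  d_2[s_4] = 7/20*1/4 + 3/10*3/8 + 1/8*1/8 + 9/40*1/8 = 39/160
d_2 = (s_1=73/320, s_2=53/160, s_3=63/320, s_4=39/160)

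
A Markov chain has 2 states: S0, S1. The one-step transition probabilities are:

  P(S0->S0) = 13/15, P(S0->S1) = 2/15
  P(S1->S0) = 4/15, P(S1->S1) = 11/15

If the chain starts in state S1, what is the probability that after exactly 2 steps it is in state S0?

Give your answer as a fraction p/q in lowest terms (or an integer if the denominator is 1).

Computing P^2 by repeated multiplication:
P^1 =
  S0: [13/15, 2/15]
  S1: [4/15, 11/15]
P^2 =
  S0: [59/75, 16/75]
  S1: [32/75, 43/75]

(P^2)[S1 -> S0] = 32/75

Answer: 32/75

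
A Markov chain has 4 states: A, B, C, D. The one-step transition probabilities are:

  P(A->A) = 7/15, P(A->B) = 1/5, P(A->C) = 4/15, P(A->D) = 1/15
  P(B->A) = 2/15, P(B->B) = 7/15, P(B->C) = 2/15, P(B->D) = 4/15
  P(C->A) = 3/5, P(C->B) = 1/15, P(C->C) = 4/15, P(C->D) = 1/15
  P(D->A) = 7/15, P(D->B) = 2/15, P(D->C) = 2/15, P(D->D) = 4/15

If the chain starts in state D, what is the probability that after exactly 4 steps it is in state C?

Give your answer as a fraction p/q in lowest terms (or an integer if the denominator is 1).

Computing P^4 by repeated multiplication:
P^1 =
  A: [7/15, 1/5, 4/15, 1/15]
  B: [2/15, 7/15, 2/15, 4/15]
  C: [3/5, 1/15, 4/15, 1/15]
  D: [7/15, 2/15, 2/15, 4/15]
P^2 =
  A: [98/225, 16/75, 52/225, 3/25]
  B: [74/225, 13/45, 38/225, 16/75]
  C: [12/25, 8/45, 56/225, 7/75]
  D: [11/25, 1/5, 16/75, 11/75]
P^3 =
  A: [1439/3375, 736/3375, 2/9, 2/15]
  B: [442/1125, 811/3375, 674/3375, 188/1125]
  C: [1487/3375, 26/125, 778/3375, 136/1125]
  D: [482/1125, 242/1125, 248/1125, 17/125]
P^4 =
  A: [4289/10125, 11119/50625, 11128/50625, 2311/16875]
  B: [20918/50625, 1273/5625, 86/405, 4/27]
  C: [21671/50625, 10969/50625, 752/3375, 149/1125]
  D: [2387/5625, 3694/16875, 742/3375, 154/1125]

(P^4)[D -> C] = 742/3375

Answer: 742/3375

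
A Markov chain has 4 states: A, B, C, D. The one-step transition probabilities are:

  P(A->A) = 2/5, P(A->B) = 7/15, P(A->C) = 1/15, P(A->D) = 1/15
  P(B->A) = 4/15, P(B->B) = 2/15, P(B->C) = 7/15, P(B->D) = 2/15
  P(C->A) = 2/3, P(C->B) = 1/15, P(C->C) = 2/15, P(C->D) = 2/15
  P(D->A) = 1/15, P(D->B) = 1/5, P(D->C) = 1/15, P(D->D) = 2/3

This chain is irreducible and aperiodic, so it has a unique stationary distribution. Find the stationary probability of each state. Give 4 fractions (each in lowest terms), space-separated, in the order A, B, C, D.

Answer: 331/988 123/494 44/247 235/988

Derivation:
The stationary distribution satisfies pi = pi * P, i.e.:
  pi_A = 2/5*pi_A + 4/15*pi_B + 2/3*pi_C + 1/15*pi_D
  pi_B = 7/15*pi_A + 2/15*pi_B + 1/15*pi_C + 1/5*pi_D
  pi_C = 1/15*pi_A + 7/15*pi_B + 2/15*pi_C + 1/15*pi_D
  pi_D = 1/15*pi_A + 2/15*pi_B + 2/15*pi_C + 2/3*pi_D
with normalization: pi_A + pi_B + pi_C + pi_D = 1.

Using the first 3 balance equations plus normalization, the linear system A*pi = b is:
  [-3/5, 4/15, 2/3, 1/15] . pi = 0
  [7/15, -13/15, 1/15, 1/5] . pi = 0
  [1/15, 7/15, -13/15, 1/15] . pi = 0
  [1, 1, 1, 1] . pi = 1

Solving yields:
  pi_A = 331/988
  pi_B = 123/494
  pi_C = 44/247
  pi_D = 235/988

Verification (pi * P):
  331/988*2/5 + 123/494*4/15 + 44/247*2/3 + 235/988*1/15 = 331/988 = pi_A  (ok)
  331/988*7/15 + 123/494*2/15 + 44/247*1/15 + 235/988*1/5 = 123/494 = pi_B  (ok)
  331/988*1/15 + 123/494*7/15 + 44/247*2/15 + 235/988*1/15 = 44/247 = pi_C  (ok)
  331/988*1/15 + 123/494*2/15 + 44/247*2/15 + 235/988*2/3 = 235/988 = pi_D  (ok)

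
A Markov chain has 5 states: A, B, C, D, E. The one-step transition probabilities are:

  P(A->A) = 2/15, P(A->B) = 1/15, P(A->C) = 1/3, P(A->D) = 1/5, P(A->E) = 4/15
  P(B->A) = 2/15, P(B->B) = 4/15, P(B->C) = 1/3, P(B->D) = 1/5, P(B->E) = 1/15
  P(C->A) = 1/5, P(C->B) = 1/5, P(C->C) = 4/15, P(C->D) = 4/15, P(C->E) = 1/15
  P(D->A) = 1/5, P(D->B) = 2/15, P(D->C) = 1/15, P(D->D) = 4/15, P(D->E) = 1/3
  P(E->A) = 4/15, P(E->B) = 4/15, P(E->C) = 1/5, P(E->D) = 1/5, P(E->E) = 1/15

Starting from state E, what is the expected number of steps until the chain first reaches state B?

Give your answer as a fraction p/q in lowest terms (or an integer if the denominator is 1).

Let h_i = expected steps to first reach B from state i.
Boundary: h_B = 0.
First-step equations for the other states:
  h_A = 1 + 2/15*h_A + 1/15*h_B + 1/3*h_C + 1/5*h_D + 4/15*h_E
  h_C = 1 + 1/5*h_A + 1/5*h_B + 4/15*h_C + 4/15*h_D + 1/15*h_E
  h_D = 1 + 1/5*h_A + 2/15*h_B + 1/15*h_C + 4/15*h_D + 1/3*h_E
  h_E = 1 + 4/15*h_A + 4/15*h_B + 1/5*h_C + 1/5*h_D + 1/15*h_E

Substituting h_B = 0 and rearranging gives the linear system (I - Q) h = 1:
  [13/15, -1/3, -1/5, -4/15] . (h_A, h_C, h_D, h_E) = 1
  [-1/5, 11/15, -4/15, -1/15] . (h_A, h_C, h_D, h_E) = 1
  [-1/5, -1/15, 11/15, -1/3] . (h_A, h_C, h_D, h_E) = 1
  [-4/15, -1/5, -1/5, 14/15] . (h_A, h_C, h_D, h_E) = 1

Solving yields:
  h_A = 12066/1835
  h_C = 10869/1835
  h_D = 11412/1835
  h_E = 10188/1835

Starting state is E, so the expected hitting time is h_E = 10188/1835.

Answer: 10188/1835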